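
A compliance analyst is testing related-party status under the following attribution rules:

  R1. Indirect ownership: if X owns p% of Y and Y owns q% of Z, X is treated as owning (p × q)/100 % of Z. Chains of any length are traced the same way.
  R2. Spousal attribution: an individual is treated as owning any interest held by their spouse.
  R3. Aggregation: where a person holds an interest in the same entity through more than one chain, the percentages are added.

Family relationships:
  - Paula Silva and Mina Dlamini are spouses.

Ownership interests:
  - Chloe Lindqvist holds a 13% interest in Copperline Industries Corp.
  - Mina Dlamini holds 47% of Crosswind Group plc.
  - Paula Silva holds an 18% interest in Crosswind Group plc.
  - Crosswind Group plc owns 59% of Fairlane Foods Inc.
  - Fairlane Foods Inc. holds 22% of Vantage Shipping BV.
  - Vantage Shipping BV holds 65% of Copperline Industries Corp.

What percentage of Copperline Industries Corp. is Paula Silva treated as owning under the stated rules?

5.48405%

By spousal attribution (R2), Paula Silva is treated as also owning Mina Dlamini's interest in Crosswind Group plc, giving 18% + 47% = 65%.
Chain via Crosswind Group plc → Fairlane Foods Inc. → Vantage Shipping BV (R1): 65% × 59% × 22% × 65% = 5.48405% of Copperline Industries Corp.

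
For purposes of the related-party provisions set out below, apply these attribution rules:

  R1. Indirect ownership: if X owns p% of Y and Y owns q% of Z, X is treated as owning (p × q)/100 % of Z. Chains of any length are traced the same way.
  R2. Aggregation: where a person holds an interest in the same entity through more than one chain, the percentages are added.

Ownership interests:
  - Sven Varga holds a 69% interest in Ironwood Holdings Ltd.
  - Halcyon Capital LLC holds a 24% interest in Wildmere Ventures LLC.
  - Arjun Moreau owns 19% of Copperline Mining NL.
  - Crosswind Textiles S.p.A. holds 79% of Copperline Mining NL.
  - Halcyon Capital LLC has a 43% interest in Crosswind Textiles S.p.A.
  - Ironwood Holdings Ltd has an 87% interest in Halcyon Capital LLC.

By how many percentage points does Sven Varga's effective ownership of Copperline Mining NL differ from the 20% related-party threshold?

0.392191

Chain via Ironwood Holdings Ltd → Halcyon Capital LLC → Crosswind Textiles S.p.A. (R1): 69% × 87% × 43% × 79% = 20.392191% of Copperline Mining NL.
20.392191% exceeds the 20% threshold by 0.392191 percentage points.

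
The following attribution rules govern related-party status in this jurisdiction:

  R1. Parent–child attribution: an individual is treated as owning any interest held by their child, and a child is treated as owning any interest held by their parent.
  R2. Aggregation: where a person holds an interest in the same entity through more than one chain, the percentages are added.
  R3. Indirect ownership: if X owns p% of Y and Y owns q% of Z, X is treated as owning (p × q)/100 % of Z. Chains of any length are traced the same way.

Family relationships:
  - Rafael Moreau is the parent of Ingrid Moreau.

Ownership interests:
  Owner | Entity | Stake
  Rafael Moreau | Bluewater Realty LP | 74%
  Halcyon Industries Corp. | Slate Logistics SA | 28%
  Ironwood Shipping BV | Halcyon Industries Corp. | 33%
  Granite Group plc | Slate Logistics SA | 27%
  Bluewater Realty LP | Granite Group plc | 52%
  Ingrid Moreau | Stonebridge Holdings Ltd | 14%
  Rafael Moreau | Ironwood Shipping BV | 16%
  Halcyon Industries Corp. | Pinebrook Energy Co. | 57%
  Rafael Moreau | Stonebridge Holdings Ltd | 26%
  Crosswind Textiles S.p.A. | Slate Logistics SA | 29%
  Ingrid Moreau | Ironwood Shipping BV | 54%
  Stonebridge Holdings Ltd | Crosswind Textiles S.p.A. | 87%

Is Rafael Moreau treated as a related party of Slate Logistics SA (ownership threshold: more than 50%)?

By parent–child attribution (R1), Rafael Moreau is treated as also owning Ingrid Moreau's interest in Stonebridge Holdings Ltd, giving 26% + 14% = 40%.
By parent–child attribution (R1), Rafael Moreau is treated as also owning Ingrid Moreau's interest in Ironwood Shipping BV, giving 16% + 54% = 70%.
Chain via Stonebridge Holdings Ltd → Crosswind Textiles S.p.A. (R3): 40% × 87% × 29% = 10.092% of Slate Logistics SA.
Chain via Ironwood Shipping BV → Halcyon Industries Corp. (R3): 70% × 33% × 28% = 6.468% of Slate Logistics SA.
Chain via Bluewater Realty LP → Granite Group plc (R3): 74% × 52% × 27% = 10.3896% of Slate Logistics SA.
Aggregating (R2): 10.092% + 6.468% + 10.3896% = 26.9496%.
26.9496% does not exceed the 50% threshold, so Rafael is not a related party to Slate Logistics SA.

No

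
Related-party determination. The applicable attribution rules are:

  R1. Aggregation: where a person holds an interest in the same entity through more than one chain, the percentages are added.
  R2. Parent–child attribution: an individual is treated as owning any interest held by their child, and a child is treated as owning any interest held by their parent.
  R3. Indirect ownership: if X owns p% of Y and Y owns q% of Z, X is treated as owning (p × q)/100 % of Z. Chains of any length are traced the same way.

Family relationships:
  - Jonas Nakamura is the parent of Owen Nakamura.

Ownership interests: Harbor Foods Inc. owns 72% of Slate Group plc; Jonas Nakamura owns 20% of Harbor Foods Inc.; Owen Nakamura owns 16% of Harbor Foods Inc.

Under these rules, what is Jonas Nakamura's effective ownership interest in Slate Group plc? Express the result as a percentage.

By parent–child attribution (R2), Jonas Nakamura is treated as also owning Owen Nakamura's interest in Harbor Foods Inc, giving 20% + 16% = 36%.
Chain via Harbor Foods Inc. (R3): 36% × 72% = 25.92% of Slate Group plc.

25.92%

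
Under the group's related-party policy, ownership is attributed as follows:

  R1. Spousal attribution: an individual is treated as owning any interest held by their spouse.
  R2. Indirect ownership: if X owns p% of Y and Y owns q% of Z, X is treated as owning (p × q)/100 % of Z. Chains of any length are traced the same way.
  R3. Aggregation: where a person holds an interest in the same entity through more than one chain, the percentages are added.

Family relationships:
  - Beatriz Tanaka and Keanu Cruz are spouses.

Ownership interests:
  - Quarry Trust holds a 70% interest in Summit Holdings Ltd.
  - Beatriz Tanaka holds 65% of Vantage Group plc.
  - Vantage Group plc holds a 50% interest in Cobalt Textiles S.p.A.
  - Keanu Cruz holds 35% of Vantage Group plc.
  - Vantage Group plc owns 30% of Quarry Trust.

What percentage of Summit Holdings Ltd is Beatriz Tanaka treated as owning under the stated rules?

21%

By spousal attribution (R1), Beatriz Tanaka is treated as also owning Keanu Cruz's interest in Vantage Group plc, giving 65% + 35% = 100%.
Chain via Vantage Group plc → Quarry Trust (R2): 100% × 30% × 70% = 21% of Summit Holdings Ltd.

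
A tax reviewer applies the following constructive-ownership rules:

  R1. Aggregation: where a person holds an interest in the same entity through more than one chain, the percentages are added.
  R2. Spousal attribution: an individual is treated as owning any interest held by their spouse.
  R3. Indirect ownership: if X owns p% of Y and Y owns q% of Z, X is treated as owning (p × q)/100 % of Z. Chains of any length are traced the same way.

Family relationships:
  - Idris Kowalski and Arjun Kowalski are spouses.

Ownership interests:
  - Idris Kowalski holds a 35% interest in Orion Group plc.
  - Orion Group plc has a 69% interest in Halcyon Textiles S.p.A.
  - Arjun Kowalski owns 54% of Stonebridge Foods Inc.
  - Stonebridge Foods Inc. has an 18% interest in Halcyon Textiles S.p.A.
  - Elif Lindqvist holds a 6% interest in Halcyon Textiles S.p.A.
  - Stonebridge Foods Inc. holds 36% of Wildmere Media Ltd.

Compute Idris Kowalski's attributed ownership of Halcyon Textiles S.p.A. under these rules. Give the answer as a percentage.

By spousal attribution (R2), Idris Kowalski is treated as owning Arjun Kowalski's 54% interest in Stonebridge Foods Inc.
Chain via Orion Group plc (R3): 35% × 69% = 24.15% of Halcyon Textiles S.p.A.
Chain via Stonebridge Foods Inc. (R3): 54% × 18% = 9.72% of Halcyon Textiles S.p.A.
Aggregating (R1): 24.15% + 9.72% = 33.87%.

33.87%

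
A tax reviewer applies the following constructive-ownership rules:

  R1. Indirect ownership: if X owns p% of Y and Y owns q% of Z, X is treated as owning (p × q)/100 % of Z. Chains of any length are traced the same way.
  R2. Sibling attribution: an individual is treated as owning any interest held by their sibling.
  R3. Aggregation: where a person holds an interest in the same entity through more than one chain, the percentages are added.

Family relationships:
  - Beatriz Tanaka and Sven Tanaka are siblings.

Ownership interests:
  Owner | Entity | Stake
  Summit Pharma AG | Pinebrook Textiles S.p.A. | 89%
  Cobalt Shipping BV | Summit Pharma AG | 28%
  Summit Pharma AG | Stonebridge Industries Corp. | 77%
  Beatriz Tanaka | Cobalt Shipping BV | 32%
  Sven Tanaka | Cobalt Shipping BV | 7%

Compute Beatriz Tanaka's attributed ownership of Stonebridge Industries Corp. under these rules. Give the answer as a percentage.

By sibling attribution (R2), Beatriz Tanaka is treated as also owning Sven Tanaka's interest in Cobalt Shipping BV, giving 32% + 7% = 39%.
Chain via Cobalt Shipping BV → Summit Pharma AG (R1): 39% × 28% × 77% = 8.4084% of Stonebridge Industries Corp.

8.4084%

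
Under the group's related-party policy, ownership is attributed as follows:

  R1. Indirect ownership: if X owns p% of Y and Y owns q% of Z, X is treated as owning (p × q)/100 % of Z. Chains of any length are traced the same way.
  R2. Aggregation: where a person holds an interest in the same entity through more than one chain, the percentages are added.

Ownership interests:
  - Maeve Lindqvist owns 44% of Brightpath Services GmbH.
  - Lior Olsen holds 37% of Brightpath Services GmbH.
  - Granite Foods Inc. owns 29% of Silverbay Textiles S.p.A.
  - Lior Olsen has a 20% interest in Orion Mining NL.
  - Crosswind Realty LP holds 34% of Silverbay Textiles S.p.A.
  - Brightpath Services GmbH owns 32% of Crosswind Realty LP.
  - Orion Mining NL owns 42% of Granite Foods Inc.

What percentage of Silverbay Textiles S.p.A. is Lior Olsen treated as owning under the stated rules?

Chain via Orion Mining NL → Granite Foods Inc. (R1): 20% × 42% × 29% = 2.436% of Silverbay Textiles S.p.A.
Chain via Brightpath Services GmbH → Crosswind Realty LP (R1): 37% × 32% × 34% = 4.0256% of Silverbay Textiles S.p.A.
Aggregating (R2): 2.436% + 4.0256% = 6.4616%.

6.4616%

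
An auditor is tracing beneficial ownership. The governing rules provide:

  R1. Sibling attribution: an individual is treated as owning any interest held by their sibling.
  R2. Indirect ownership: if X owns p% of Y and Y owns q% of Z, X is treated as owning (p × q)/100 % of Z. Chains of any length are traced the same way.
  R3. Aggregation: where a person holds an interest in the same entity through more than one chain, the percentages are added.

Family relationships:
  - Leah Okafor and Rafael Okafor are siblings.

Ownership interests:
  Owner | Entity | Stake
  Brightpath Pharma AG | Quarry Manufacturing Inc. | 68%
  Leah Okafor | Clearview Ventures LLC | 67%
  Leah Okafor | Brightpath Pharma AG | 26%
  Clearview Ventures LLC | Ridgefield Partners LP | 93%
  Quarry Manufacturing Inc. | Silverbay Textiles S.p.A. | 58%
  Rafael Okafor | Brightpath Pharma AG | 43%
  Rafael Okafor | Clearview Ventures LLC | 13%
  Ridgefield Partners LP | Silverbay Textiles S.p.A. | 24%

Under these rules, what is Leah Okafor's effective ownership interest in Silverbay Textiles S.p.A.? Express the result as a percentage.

By sibling attribution (R1), Leah Okafor is treated as also owning Rafael Okafor's interest in Brightpath Pharma AG, giving 26% + 43% = 69%.
By sibling attribution (R1), Leah Okafor is treated as also owning Rafael Okafor's interest in Clearview Ventures LLC, giving 67% + 13% = 80%.
Chain via Brightpath Pharma AG → Quarry Manufacturing Inc. (R2): 69% × 68% × 58% = 27.2136% of Silverbay Textiles S.p.A.
Chain via Clearview Ventures LLC → Ridgefield Partners LP (R2): 80% × 93% × 24% = 17.856% of Silverbay Textiles S.p.A.
Aggregating (R3): 27.2136% + 17.856% = 45.0696%.

45.0696%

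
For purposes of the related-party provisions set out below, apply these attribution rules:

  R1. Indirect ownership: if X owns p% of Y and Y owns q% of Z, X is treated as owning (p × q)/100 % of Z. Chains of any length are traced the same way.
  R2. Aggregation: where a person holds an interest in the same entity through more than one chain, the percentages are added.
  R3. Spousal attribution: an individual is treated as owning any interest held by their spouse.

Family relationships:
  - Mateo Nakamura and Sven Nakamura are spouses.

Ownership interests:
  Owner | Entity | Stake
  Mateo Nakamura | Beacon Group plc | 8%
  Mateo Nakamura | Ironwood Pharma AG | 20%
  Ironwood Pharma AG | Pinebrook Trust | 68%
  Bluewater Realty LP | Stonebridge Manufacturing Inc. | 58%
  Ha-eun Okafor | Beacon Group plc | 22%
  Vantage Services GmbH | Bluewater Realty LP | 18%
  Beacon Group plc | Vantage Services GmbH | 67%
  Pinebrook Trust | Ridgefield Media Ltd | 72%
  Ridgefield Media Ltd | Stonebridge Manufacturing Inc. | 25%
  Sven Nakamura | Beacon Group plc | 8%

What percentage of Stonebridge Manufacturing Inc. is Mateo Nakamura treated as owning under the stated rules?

3.567168%

By spousal attribution (R3), Mateo Nakamura is treated as also owning Sven Nakamura's interest in Beacon Group plc, giving 8% + 8% = 16%.
Chain via Ironwood Pharma AG → Pinebrook Trust → Ridgefield Media Ltd (R1): 20% × 68% × 72% × 25% = 2.448% of Stonebridge Manufacturing Inc.
Chain via Beacon Group plc → Vantage Services GmbH → Bluewater Realty LP (R1): 16% × 67% × 18% × 58% = 1.119168% of Stonebridge Manufacturing Inc.
Aggregating (R2): 2.448% + 1.119168% = 3.567168%.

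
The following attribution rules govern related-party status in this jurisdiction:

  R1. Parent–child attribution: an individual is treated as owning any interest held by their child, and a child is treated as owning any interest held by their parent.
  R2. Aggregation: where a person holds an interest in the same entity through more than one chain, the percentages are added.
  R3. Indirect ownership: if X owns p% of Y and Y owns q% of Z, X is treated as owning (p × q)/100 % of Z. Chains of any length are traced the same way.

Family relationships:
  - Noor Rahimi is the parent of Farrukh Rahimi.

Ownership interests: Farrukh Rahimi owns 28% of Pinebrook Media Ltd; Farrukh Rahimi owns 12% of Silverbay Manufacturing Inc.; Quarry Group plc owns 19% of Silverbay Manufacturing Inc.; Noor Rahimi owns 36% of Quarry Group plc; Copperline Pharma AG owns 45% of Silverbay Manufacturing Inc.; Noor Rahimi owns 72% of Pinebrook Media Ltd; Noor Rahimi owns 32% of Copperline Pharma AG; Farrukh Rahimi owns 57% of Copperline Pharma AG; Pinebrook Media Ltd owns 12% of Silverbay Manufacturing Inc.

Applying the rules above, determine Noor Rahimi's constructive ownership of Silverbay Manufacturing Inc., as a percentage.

By parent–child attribution (R1), Noor Rahimi is treated as also owning Farrukh Rahimi's interest in Copperline Pharma AG, giving 32% + 57% = 89%.
By parent–child attribution (R1), Noor Rahimi is treated as also owning Farrukh Rahimi's interest in Pinebrook Media Ltd, giving 72% + 28% = 100%.
By parent–child attribution (R1), Noor Rahimi is treated as owning Farrukh Rahimi's 12% interest in Silverbay Manufacturing Inc.
Chain via Quarry Group plc (R3): 36% × 19% = 6.84% of Silverbay Manufacturing Inc.
Chain via Copperline Pharma AG (R3): 89% × 45% = 40.05% of Silverbay Manufacturing Inc.
Chain via Pinebrook Media Ltd (R3): 100% × 12% = 12% of Silverbay Manufacturing Inc.
Direct interest in Silverbay Manufacturing Inc: 12%.
Aggregating (R2): 6.84% + 40.05% + 12% + 12% = 70.89%.

70.89%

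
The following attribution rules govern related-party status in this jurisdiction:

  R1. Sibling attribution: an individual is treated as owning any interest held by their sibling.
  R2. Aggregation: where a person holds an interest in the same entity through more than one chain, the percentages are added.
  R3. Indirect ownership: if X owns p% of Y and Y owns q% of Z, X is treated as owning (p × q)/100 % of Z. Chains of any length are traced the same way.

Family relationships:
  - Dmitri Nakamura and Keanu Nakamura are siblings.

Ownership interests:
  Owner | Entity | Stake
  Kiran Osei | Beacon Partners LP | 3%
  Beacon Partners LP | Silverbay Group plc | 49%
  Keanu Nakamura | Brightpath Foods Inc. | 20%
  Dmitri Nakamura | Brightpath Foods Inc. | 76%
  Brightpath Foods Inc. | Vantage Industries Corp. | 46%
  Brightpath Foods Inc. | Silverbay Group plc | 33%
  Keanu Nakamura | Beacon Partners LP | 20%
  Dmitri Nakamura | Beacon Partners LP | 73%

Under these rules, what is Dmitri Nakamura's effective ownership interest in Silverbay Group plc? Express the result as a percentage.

77.25%

By sibling attribution (R1), Dmitri Nakamura is treated as also owning Keanu Nakamura's interest in Beacon Partners LP, giving 73% + 20% = 93%.
By sibling attribution (R1), Dmitri Nakamura is treated as also owning Keanu Nakamura's interest in Brightpath Foods Inc, giving 76% + 20% = 96%.
Chain via Beacon Partners LP (R3): 93% × 49% = 45.57% of Silverbay Group plc.
Chain via Brightpath Foods Inc. (R3): 96% × 33% = 31.68% of Silverbay Group plc.
Aggregating (R2): 45.57% + 31.68% = 77.25%.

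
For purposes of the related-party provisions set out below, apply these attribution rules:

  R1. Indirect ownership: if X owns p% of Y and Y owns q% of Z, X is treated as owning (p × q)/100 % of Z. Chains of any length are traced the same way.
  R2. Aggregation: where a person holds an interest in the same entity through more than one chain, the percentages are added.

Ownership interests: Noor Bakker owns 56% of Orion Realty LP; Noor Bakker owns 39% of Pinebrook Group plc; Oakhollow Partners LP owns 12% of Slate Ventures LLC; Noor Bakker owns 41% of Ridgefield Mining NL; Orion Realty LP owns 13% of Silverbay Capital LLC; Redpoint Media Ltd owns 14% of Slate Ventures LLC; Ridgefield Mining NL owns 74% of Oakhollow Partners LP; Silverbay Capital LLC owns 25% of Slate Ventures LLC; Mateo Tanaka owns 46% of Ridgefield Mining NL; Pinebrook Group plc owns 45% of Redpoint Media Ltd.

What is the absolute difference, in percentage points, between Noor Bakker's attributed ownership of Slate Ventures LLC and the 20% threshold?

12.0822

Chain via Pinebrook Group plc → Redpoint Media Ltd (R1): 39% × 45% × 14% = 2.457% of Slate Ventures LLC.
Chain via Orion Realty LP → Silverbay Capital LLC (R1): 56% × 13% × 25% = 1.82% of Slate Ventures LLC.
Chain via Ridgefield Mining NL → Oakhollow Partners LP (R1): 41% × 74% × 12% = 3.6408% of Slate Ventures LLC.
Aggregating (R2): 2.457% + 1.82% + 3.6408% = 7.9178%.
7.9178% falls short of the 20% threshold by 12.0822 percentage points.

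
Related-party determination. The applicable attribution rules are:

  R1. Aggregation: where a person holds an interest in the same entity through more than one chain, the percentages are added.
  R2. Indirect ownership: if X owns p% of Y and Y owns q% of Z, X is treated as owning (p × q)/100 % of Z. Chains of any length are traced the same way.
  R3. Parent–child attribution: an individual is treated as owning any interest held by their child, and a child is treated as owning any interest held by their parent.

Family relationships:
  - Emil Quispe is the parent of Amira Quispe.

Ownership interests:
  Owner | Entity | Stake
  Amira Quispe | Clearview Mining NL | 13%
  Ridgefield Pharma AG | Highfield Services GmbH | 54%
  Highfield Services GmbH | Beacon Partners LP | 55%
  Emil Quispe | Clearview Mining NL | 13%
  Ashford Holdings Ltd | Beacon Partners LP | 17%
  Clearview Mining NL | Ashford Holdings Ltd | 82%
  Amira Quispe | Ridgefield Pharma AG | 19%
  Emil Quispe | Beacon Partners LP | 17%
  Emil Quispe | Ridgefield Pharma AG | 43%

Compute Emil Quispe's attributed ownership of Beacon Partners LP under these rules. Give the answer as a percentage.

39.0384%

By parent–child attribution (R3), Emil Quispe is treated as also owning Amira Quispe's interest in Clearview Mining NL, giving 13% + 13% = 26%.
By parent–child attribution (R3), Emil Quispe is treated as also owning Amira Quispe's interest in Ridgefield Pharma AG, giving 43% + 19% = 62%.
Chain via Clearview Mining NL → Ashford Holdings Ltd (R2): 26% × 82% × 17% = 3.6244% of Beacon Partners LP.
Chain via Ridgefield Pharma AG → Highfield Services GmbH (R2): 62% × 54% × 55% = 18.414% of Beacon Partners LP.
Direct interest in Beacon Partners LP: 17%.
Aggregating (R1): 3.6244% + 18.414% + 17% = 39.0384%.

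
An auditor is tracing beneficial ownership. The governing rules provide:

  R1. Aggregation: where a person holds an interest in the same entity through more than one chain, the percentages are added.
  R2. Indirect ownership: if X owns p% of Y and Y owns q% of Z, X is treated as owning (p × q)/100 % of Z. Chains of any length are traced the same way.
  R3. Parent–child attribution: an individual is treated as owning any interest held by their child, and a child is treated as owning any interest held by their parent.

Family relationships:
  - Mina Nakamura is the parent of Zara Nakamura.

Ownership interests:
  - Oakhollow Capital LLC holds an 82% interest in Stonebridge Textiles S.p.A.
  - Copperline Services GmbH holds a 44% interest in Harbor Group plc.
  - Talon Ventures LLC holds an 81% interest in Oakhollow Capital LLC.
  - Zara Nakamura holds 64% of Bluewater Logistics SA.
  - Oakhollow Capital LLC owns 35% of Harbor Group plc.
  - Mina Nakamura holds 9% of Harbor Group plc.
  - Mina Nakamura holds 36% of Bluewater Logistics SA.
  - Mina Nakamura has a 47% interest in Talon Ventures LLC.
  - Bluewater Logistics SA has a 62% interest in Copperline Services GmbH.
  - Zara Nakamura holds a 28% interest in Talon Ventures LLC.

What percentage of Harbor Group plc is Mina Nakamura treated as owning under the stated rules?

57.5425%

By parent–child attribution (R3), Mina Nakamura is treated as also owning Zara Nakamura's interest in Bluewater Logistics SA, giving 36% + 64% = 100%.
By parent–child attribution (R3), Mina Nakamura is treated as also owning Zara Nakamura's interest in Talon Ventures LLC, giving 47% + 28% = 75%.
Chain via Bluewater Logistics SA → Copperline Services GmbH (R2): 100% × 62% × 44% = 27.28% of Harbor Group plc.
Chain via Talon Ventures LLC → Oakhollow Capital LLC (R2): 75% × 81% × 35% = 21.2625% of Harbor Group plc.
Direct interest in Harbor Group plc: 9%.
Aggregating (R1): 27.28% + 21.2625% + 9% = 57.5425%.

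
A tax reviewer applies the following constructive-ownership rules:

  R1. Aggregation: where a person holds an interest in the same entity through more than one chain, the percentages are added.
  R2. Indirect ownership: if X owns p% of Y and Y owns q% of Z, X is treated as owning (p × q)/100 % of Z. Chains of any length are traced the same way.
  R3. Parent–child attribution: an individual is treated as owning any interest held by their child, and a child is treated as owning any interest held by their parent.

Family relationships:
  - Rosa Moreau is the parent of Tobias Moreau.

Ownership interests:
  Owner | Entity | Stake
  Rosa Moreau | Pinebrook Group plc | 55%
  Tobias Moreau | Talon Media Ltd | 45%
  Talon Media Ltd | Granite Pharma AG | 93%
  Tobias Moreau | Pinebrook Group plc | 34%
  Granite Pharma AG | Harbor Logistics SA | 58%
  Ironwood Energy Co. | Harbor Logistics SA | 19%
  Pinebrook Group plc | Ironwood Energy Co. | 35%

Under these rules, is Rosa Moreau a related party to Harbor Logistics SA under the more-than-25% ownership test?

By parent–child attribution (R3), Rosa Moreau is treated as also owning Tobias Moreau's interest in Pinebrook Group plc, giving 55% + 34% = 89%.
By parent–child attribution (R3), Rosa Moreau is treated as owning Tobias Moreau's 45% interest in Talon Media Ltd.
Chain via Pinebrook Group plc → Ironwood Energy Co. (R2): 89% × 35% × 19% = 5.9185% of Harbor Logistics SA.
Chain via Talon Media Ltd → Granite Pharma AG (R2): 45% × 93% × 58% = 24.273% of Harbor Logistics SA.
Aggregating (R1): 5.9185% + 24.273% = 30.1915%.
30.1915% exceeds the 25% threshold, so Rosa is a related party to Harbor Logistics SA.

Yes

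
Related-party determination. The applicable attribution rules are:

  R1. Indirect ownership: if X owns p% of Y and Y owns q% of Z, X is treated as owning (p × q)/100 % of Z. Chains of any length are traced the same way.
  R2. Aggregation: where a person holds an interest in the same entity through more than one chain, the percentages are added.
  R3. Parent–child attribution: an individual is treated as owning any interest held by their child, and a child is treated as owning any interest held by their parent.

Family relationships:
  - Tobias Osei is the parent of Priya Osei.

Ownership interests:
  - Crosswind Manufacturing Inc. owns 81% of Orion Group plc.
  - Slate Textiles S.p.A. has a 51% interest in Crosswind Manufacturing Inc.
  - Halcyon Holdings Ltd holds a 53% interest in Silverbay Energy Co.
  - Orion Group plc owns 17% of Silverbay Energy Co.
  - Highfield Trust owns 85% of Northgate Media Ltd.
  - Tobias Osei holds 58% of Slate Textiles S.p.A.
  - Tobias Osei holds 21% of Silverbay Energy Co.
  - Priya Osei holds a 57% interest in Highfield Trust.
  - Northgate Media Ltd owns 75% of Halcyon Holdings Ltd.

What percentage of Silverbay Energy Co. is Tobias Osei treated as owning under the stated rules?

By parent–child attribution (R3), Tobias Osei is treated as owning Priya Osei's 57% interest in Highfield Trust.
Chain via Slate Textiles S.p.A. → Crosswind Manufacturing Inc. → Orion Group plc (R1): 58% × 51% × 81% × 17% = 4.073166% of Silverbay Energy Co.
Direct interest in Silverbay Energy Co: 21%.
Chain via Highfield Trust → Northgate Media Ltd → Halcyon Holdings Ltd (R1): 57% × 85% × 75% × 53% = 19.258875% of Silverbay Energy Co.
Aggregating (R2): 4.073166% + 21% + 19.258875% = 44.332041%.

44.332041%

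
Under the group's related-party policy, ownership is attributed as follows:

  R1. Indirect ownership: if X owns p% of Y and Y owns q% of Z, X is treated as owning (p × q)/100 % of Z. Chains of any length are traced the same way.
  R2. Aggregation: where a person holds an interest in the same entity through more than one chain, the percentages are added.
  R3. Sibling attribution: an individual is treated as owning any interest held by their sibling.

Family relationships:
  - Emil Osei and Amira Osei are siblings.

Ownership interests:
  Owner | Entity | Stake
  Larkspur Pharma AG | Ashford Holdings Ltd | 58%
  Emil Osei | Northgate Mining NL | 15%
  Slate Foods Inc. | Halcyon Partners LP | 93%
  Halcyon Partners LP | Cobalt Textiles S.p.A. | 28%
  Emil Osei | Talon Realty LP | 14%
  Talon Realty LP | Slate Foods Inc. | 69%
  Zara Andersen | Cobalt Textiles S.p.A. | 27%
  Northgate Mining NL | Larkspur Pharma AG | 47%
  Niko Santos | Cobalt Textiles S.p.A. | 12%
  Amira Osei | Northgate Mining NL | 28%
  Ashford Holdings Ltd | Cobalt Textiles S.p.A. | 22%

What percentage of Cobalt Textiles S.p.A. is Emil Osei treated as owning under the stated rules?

By sibling attribution (R3), Emil Osei is treated as also owning Amira Osei's interest in Northgate Mining NL, giving 15% + 28% = 43%.
Chain via Northgate Mining NL → Larkspur Pharma AG → Ashford Holdings Ltd (R1): 43% × 47% × 58% × 22% = 2.578796% of Cobalt Textiles S.p.A.
Chain via Talon Realty LP → Slate Foods Inc. → Halcyon Partners LP (R1): 14% × 69% × 93% × 28% = 2.515464% of Cobalt Textiles S.p.A.
Aggregating (R2): 2.578796% + 2.515464% = 5.09426%.

5.09426%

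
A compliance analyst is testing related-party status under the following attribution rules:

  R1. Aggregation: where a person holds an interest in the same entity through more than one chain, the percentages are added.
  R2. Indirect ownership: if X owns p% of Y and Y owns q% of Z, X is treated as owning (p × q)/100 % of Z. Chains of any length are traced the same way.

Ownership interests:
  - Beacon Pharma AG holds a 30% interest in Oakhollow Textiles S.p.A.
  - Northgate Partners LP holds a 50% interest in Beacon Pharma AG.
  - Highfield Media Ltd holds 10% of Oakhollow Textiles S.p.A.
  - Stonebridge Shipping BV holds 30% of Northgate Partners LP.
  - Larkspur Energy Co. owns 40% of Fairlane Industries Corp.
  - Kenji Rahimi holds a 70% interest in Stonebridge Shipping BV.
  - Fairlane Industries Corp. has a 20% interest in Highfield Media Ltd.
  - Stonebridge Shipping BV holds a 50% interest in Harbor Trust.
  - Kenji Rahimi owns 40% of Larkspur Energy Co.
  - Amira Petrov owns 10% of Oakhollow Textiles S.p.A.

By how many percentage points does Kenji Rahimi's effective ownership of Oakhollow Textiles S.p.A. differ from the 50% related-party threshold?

Chain via Stonebridge Shipping BV → Northgate Partners LP → Beacon Pharma AG (R2): 70% × 30% × 50% × 30% = 3.15% of Oakhollow Textiles S.p.A.
Chain via Larkspur Energy Co. → Fairlane Industries Corp. → Highfield Media Ltd (R2): 40% × 40% × 20% × 10% = 0.32% of Oakhollow Textiles S.p.A.
Aggregating (R1): 3.15% + 0.32% = 3.47%.
3.47% falls short of the 50% threshold by 46.53 percentage points.

46.53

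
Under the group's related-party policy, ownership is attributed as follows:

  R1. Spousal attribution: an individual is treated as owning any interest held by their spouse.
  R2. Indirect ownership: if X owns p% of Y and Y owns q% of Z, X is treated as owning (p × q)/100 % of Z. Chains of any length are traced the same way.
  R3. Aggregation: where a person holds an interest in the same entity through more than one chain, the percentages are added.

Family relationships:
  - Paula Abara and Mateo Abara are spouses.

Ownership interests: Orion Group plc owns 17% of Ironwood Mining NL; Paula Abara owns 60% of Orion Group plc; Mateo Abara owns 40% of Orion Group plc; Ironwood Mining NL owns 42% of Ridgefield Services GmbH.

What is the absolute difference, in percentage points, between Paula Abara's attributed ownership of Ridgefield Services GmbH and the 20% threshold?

By spousal attribution (R1), Paula Abara is treated as also owning Mateo Abara's interest in Orion Group plc, giving 60% + 40% = 100%.
Chain via Orion Group plc → Ironwood Mining NL (R2): 100% × 17% × 42% = 7.14% of Ridgefield Services GmbH.
7.14% falls short of the 20% threshold by 12.86 percentage points.

12.86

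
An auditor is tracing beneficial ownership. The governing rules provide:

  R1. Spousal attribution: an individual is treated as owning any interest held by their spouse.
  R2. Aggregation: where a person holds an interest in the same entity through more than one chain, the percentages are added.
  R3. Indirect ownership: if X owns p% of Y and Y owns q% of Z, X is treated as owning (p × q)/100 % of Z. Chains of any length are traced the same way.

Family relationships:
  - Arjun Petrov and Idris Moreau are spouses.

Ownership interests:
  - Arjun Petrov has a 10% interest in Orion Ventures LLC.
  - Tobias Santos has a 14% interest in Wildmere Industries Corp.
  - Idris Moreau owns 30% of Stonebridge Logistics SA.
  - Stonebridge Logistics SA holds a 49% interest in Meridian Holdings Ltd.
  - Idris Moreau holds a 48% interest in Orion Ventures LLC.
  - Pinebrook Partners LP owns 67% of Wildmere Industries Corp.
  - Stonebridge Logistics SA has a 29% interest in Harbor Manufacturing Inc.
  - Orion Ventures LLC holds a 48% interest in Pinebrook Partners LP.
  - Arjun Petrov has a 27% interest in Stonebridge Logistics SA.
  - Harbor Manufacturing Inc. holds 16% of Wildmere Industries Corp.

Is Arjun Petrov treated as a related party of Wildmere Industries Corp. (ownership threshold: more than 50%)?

No

By spousal attribution (R1), Arjun Petrov is treated as also owning Idris Moreau's interest in Orion Ventures LLC, giving 10% + 48% = 58%.
By spousal attribution (R1), Arjun Petrov is treated as also owning Idris Moreau's interest in Stonebridge Logistics SA, giving 27% + 30% = 57%.
Chain via Orion Ventures LLC → Pinebrook Partners LP (R3): 58% × 48% × 67% = 18.6528% of Wildmere Industries Corp.
Chain via Stonebridge Logistics SA → Harbor Manufacturing Inc. (R3): 57% × 29% × 16% = 2.6448% of Wildmere Industries Corp.
Aggregating (R2): 18.6528% + 2.6448% = 21.2976%.
21.2976% does not exceed the 50% threshold, so Arjun is not a related party to Wildmere Industries Corp.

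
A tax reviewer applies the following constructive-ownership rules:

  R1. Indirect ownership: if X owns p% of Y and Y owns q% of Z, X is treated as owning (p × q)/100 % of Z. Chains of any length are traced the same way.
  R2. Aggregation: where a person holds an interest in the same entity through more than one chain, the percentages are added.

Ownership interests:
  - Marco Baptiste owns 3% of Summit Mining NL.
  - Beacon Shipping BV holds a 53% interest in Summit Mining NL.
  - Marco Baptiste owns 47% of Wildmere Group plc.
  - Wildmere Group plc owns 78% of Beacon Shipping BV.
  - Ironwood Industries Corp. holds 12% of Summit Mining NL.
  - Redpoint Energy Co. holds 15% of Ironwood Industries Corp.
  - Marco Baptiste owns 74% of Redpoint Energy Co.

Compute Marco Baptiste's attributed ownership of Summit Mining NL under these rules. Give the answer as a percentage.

Chain via Wildmere Group plc → Beacon Shipping BV (R1): 47% × 78% × 53% = 19.4298% of Summit Mining NL.
Chain via Redpoint Energy Co. → Ironwood Industries Corp. (R1): 74% × 15% × 12% = 1.332% of Summit Mining NL.
Direct interest in Summit Mining NL: 3%.
Aggregating (R2): 19.4298% + 1.332% + 3% = 23.7618%.

23.7618%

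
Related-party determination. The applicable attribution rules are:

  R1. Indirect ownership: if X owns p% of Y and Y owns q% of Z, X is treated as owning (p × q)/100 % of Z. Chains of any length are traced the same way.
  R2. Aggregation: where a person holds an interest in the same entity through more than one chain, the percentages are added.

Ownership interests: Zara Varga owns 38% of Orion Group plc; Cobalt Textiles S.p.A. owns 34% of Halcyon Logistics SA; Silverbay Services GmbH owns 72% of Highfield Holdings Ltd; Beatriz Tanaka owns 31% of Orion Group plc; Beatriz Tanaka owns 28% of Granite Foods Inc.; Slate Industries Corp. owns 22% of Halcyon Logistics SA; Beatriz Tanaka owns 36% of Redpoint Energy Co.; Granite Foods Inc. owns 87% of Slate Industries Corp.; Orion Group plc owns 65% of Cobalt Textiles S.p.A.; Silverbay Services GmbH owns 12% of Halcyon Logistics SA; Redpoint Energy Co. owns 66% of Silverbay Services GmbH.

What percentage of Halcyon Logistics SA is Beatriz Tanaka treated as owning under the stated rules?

Chain via Granite Foods Inc. → Slate Industries Corp. (R1): 28% × 87% × 22% = 5.3592% of Halcyon Logistics SA.
Chain via Redpoint Energy Co. → Silverbay Services GmbH (R1): 36% × 66% × 12% = 2.8512% of Halcyon Logistics SA.
Chain via Orion Group plc → Cobalt Textiles S.p.A. (R1): 31% × 65% × 34% = 6.851% of Halcyon Logistics SA.
Aggregating (R2): 5.3592% + 2.8512% + 6.851% = 15.0614%.

15.0614%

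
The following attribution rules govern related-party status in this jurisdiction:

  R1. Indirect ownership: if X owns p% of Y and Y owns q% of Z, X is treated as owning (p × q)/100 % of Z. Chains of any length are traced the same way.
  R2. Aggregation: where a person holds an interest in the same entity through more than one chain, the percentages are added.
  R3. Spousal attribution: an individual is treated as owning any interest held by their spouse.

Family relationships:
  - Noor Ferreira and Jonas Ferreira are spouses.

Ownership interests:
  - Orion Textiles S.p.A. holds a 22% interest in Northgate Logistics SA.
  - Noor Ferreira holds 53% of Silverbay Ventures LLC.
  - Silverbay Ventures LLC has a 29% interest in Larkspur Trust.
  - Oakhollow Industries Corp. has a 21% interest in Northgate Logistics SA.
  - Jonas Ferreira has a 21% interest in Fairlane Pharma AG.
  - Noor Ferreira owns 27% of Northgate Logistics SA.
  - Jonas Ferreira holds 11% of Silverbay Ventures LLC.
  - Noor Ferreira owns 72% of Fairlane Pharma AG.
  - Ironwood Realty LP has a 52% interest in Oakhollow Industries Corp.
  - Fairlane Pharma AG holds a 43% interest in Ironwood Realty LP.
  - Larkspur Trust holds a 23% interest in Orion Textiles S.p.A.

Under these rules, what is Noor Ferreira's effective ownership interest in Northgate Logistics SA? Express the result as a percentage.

32.306044%

By spousal attribution (R3), Noor Ferreira is treated as also owning Jonas Ferreira's interest in Silverbay Ventures LLC, giving 53% + 11% = 64%.
By spousal attribution (R3), Noor Ferreira is treated as also owning Jonas Ferreira's interest in Fairlane Pharma AG, giving 72% + 21% = 93%.
Chain via Silverbay Ventures LLC → Larkspur Trust → Orion Textiles S.p.A. (R1): 64% × 29% × 23% × 22% = 0.939136% of Northgate Logistics SA.
Chain via Fairlane Pharma AG → Ironwood Realty LP → Oakhollow Industries Corp. (R1): 93% × 43% × 52% × 21% = 4.366908% of Northgate Logistics SA.
Direct interest in Northgate Logistics SA: 27%.
Aggregating (R2): 0.939136% + 4.366908% + 27% = 32.306044%.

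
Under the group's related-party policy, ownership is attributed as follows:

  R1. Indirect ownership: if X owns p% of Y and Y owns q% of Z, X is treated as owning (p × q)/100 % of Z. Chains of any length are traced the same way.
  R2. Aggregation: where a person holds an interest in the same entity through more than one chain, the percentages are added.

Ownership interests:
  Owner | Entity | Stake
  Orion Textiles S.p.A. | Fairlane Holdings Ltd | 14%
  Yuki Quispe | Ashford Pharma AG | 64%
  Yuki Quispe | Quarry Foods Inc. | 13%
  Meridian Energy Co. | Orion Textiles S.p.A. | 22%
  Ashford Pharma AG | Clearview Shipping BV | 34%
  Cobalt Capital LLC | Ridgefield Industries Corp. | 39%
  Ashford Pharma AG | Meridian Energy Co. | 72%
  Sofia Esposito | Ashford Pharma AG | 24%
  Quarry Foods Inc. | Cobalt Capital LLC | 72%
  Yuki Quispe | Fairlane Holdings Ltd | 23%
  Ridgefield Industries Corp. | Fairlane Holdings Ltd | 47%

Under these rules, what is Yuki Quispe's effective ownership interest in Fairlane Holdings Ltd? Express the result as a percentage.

26.134952%

Chain via Ashford Pharma AG → Meridian Energy Co. → Orion Textiles S.p.A. (R1): 64% × 72% × 22% × 14% = 1.419264% of Fairlane Holdings Ltd.
Chain via Quarry Foods Inc. → Cobalt Capital LLC → Ridgefield Industries Corp. (R1): 13% × 72% × 39% × 47% = 1.715688% of Fairlane Holdings Ltd.
Direct interest in Fairlane Holdings Ltd: 23%.
Aggregating (R2): 1.419264% + 1.715688% + 23% = 26.134952%.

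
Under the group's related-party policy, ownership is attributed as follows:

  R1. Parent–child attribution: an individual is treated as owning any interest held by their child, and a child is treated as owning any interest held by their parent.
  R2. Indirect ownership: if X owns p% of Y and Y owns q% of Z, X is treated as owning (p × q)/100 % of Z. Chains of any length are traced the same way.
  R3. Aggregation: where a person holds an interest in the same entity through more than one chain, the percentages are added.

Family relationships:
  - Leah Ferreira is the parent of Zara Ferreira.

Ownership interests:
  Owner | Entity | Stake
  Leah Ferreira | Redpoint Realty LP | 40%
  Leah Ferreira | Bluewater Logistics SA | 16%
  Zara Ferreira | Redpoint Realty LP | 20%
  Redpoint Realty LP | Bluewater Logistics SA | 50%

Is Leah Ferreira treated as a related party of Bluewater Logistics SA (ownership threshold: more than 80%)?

No

By parent–child attribution (R1), Leah Ferreira is treated as also owning Zara Ferreira's interest in Redpoint Realty LP, giving 40% + 20% = 60%.
Chain via Redpoint Realty LP (R2): 60% × 50% = 30% of Bluewater Logistics SA.
Direct interest in Bluewater Logistics SA: 16%.
Aggregating (R3): 30% + 16% = 46%.
46% does not exceed the 80% threshold, so Leah is not a related party to Bluewater Logistics SA.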